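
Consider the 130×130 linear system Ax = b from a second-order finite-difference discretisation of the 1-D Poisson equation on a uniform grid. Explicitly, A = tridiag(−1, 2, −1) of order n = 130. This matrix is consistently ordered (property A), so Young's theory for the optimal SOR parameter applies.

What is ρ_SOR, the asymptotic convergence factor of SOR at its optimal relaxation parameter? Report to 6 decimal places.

With n=130, ρ(Jacobi) = cos(π/131) = 0.999712.
√(1 − cos²(π/131)) = sin(π/131) ≈ 0.0239793.
So ω* = 2/1.0239793 = 1.953164 (Young).
[ρ_SOR] ω* − 1 = 0.953164.

ρ_SOR = 0.953164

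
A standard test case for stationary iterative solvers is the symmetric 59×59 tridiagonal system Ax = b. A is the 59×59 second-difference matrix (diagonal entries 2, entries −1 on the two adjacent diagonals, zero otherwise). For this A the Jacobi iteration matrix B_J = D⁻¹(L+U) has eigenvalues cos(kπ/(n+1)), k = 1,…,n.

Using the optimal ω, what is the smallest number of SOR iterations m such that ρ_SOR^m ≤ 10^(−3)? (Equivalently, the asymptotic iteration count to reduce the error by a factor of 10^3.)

m = 66

With n=59, ρ(Jacobi) = cos(π/60) = 0.9986295.
root = sin(π/60) = 0.0523360  (since 1−cos² = sin²).
Then 2/(1+√(1−ρ_J²)) = 2/(1+0.0523360); ω* = 2/1.0523360 = 1.9005337.
ρ_SOR = ω* − 1 = 1.9005337 − 1 = 0.9005337.
ρ_SOR^m ≤ 10^(−3) ⇔ m ≥ 3·ln10/(−ln 0.9005337) = 6.90776/0.104768 = 65.934; m = ⌈65.934⌉ = 66.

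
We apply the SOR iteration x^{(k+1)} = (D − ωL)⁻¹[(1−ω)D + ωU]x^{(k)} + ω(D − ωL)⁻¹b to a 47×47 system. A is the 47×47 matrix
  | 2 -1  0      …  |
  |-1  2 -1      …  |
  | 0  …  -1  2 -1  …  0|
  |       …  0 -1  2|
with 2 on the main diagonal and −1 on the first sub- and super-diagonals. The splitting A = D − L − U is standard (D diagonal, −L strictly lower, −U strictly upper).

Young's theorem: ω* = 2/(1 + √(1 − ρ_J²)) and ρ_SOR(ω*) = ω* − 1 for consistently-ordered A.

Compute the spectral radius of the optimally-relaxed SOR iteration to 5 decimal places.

ρ_SOR = 0.87722

½·tridiag(1,0,1) at n=47: λ_k = cos(kπ/48); max |λ| at k=1 ⇒ ρ_J = cos(π/48) ≈ 0.99786.
√(1−ρ_J²) simplifies to sin(π/48) = 0.065403.
ω* = 2/(1+0.065403) = 1.87722
Hence ρ(B_{ω*}) = 1.87722 − 1 = 0.87722.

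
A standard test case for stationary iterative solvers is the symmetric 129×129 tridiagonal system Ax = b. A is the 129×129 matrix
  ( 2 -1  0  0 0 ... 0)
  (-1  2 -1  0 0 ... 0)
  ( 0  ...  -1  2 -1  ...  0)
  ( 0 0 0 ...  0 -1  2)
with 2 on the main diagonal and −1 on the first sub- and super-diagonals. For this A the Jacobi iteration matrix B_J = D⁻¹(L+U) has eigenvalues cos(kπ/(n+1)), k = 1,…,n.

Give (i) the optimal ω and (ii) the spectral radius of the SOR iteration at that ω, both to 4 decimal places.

ω* = 1.9528, ρ_SOR = 0.9528

With n=129, ρ(Jacobi) = cos(π/130) = 0.9997.
1 − cos²(π/130) = sin²(π/130) ⇒ √(1−ρ_J²) = sin(π/130) = 0.02416.
ω* = 2 / (1 + 0.02416) = 2 / 1.02416 ≈ 1.9528.
[ρ_SOR] ω* − 1 = 0.9528.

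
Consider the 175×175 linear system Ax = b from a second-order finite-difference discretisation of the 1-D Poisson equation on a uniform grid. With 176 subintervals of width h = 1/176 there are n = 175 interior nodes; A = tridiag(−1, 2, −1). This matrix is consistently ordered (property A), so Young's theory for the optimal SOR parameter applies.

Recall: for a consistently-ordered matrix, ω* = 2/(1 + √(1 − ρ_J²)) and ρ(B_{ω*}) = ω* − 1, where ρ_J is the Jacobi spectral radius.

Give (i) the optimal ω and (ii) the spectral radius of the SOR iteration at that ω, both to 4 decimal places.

ρ_J = max_k |cos(kπ/176)| = cos(π/176) = 0.9998
root = sin(π/176) = 0.01785  (since 1−cos² = sin²).
ω* = 2 / (1 + 0.01785) = 2 / 1.01785 ≈ 1.9649.
ρ_SOR = ω* − 1 = 1.9649 − 1 = 0.9649.

ω* = 1.9649, ρ_SOR = 0.9649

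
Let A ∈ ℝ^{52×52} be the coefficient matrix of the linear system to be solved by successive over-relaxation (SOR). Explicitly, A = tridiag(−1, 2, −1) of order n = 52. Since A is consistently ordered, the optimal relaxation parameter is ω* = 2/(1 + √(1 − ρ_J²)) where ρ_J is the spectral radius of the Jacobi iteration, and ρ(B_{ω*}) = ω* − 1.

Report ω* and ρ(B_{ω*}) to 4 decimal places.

ω* = 1.8881, ρ_SOR = 0.8881

½·tridiag(1,0,1) at n=52: λ_k = cos(kπ/53); max |λ| at k=1 ⇒ ρ_J = cos(π/53) ≈ 0.9982.
√(1−ρ_J²) = |sin(π/53)| = 0.05924
ω* = 2 / (1 + 0.05924) = 2 / 1.05924 ≈ 1.8881.
At ω = 1.8881 every |λ(B_ω)| = ω−1, so ρ_SOR = 0.8881.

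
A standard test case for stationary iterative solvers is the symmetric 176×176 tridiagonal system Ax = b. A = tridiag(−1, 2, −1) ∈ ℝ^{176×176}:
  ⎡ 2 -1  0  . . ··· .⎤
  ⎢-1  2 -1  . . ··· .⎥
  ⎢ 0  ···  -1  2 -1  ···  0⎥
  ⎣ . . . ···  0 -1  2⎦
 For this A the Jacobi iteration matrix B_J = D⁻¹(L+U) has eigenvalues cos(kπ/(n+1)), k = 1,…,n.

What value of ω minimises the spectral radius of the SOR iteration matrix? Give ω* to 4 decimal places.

ω* = 1.9651

½·tridiag(1,0,1) at n=176: λ_k = cos(kπ/177); max |λ| at k=1 ⇒ ρ_J = cos(π/177) ≈ 0.9998.
√(1−ρ_J²) = |sin(π/177)| = 0.01775
ω* = 2/(1+0.01775) = 1.9651
Hence ρ(B_{ω*}) = 1.9651 − 1 = 0.9651.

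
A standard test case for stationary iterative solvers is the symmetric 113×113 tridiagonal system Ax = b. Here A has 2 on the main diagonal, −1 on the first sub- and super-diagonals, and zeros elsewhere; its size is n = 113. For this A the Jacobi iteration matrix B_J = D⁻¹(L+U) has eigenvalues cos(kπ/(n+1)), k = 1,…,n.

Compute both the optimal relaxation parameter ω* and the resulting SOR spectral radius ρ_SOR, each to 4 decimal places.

ω* = 1.9464, ρ_SOR = 0.9464

spectrum of D⁻¹(L+U) = {cos(kπ/114) : 1≤k≤113}; ρ_J = cos(π/114) = 0.9996.
1 − cos²(π/114) = sin²(π/114) ⇒ √(1−ρ_J²) = sin(π/114) = 0.02755.
ω* = 2/(1+0.02755) = 1.9464
and ρ(B_{ω*}) = 1.9464 − 1 = 0.9464.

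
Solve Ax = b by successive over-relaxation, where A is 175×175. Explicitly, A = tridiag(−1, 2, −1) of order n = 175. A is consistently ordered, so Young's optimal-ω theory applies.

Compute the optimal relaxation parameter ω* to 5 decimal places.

spectrum of D⁻¹(L+U) = {cos(kπ/176) : 1≤k≤175}; ρ_J = cos(π/176) = 0.99984.
√(1 − cos²(π/176)) = sin(π/176) ≈ 0.017849.
ω* = 2/(1+0.017849) = 1.96493
ρ_SOR = ω* − 1 = 1.96493 − 1 = 0.96493.

ω* = 1.96493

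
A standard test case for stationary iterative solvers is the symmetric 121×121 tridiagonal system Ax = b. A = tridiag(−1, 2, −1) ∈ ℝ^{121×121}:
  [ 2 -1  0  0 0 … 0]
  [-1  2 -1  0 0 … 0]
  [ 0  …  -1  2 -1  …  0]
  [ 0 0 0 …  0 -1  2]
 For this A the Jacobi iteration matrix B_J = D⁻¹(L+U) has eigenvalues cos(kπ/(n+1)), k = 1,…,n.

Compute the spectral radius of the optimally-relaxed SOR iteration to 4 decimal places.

ρ_SOR = 0.9498

½·tridiag(1,0,1) at n=121: λ_k = cos(kπ/122); max |λ| at k=1 ⇒ ρ_J = cos(π/122) ≈ 0.9997.
root = sin(π/122) = 0.02575  (since 1−cos² = sin²).
ω* = 2 / (1 + 0.02575) = 2 / 1.02575 ≈ 1.9498.
At ω = 1.9498 every |λ(B_ω)| = ω−1, so ρ_SOR = 0.9498.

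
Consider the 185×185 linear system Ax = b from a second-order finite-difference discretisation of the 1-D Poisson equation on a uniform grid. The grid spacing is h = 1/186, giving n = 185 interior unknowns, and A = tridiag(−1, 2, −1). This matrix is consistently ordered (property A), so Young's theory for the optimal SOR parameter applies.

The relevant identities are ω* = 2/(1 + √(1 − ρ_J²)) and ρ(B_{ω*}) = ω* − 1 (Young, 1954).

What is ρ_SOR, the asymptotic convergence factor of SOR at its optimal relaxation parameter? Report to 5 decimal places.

ρ_SOR = 0.96678

n=185: λ(B_J) = 1 − λ(A)/2 = cos(kπ/186); k=1 gives ρ_J = 0.99986.
√(1 − cos²(π/186)) = sin(π/186) ≈ 0.016889.
ω* = 2/(1+0.016889) = 1.96678
ρ_SOR = ω* − 1 = 1.96678 − 1 = 0.96678.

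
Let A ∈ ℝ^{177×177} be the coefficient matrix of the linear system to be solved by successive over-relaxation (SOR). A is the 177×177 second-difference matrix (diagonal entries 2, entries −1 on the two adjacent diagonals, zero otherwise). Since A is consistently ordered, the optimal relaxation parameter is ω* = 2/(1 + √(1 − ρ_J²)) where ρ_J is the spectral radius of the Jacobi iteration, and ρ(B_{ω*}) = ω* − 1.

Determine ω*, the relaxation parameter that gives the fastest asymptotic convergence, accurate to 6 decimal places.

spectrum of D⁻¹(L+U) = {cos(kπ/178) : 1≤k≤177}; ρ_J = cos(π/178) = 0.999844.
√(1 − cos²(π/178)) = sin(π/178) ≈ 0.0176485.
So ω* = 2/1.0176485 = 1.965315 (Young).
[ρ_SOR] ω* − 1 = 0.965315.

ω* = 1.965315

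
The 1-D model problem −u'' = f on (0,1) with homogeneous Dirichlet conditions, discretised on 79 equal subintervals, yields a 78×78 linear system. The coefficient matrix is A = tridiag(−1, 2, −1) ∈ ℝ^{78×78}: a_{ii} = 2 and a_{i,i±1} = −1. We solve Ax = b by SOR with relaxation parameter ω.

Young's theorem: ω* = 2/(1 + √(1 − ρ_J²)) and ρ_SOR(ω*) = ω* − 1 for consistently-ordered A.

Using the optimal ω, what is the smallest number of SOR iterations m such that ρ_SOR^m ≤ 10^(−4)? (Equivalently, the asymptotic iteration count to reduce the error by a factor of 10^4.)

m = 116

B_J for the 78×78 system has eigenvalues cos(kπ/79); ρ_J = cos(π/79) = 0.9992094.
√(1 − cos²(π/79)) = sin(π/79) ≈ 0.0397565.
ω* = 2/(1+0.0397565) = 1.9235273
ρ_SOR = ω* − 1 ≈ 0.9235273.
4·ln10 = 9.21034; −ln(0.9235273) = 0.0795549; m = ⌈9.21034/0.0795549⌉ = ⌈115.773⌉ = 116.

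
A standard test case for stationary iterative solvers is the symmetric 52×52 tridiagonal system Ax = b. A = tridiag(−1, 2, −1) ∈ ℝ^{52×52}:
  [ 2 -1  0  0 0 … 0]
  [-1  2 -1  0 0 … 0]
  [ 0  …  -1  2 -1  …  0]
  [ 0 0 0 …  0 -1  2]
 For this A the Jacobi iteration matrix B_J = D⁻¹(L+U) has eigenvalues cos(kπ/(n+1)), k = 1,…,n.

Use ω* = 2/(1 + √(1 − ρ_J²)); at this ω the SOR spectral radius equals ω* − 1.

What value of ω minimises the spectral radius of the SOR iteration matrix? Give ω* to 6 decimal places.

[ρ_J] n=52: ρ(B_J) = cos(π/(n+1)) = cos(π/53) = 0.998244.
√(1 − cos²(π/53)) = sin(π/53) ≈ 0.0592406.
ω* = 2 / (1 + 0.0592406) = 2 / 1.0592406 ≈ 1.888145.
ρ(B_{ω*}) = ω*−1 = 0.888145

ω* = 1.888145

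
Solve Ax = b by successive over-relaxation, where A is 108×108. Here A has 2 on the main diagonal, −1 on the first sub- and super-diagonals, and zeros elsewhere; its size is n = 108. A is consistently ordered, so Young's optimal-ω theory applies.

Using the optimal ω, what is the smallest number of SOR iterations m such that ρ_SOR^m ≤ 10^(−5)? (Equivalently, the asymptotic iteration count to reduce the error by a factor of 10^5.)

m = 200

½·tridiag(1,0,1) at n=108: λ_k = cos(kπ/109); max |λ| at k=1 ⇒ ρ_J = cos(π/109) ≈ 0.9995847.
√(1 − cos²(π/109)) = sin(π/109) ≈ 0.0288180.
ω* = 2/(1+0.0288180) = 1.9439784
Hence ρ(B_{ω*}) = 1.9439784 − 1 = 0.9439784.
(0.9439784)^m ≤ 10^{−5}  ⇒  m·ln(0.9439784) ≤ −5·ln10  ⇒  m ≥ 199.696  ⇒  m = 200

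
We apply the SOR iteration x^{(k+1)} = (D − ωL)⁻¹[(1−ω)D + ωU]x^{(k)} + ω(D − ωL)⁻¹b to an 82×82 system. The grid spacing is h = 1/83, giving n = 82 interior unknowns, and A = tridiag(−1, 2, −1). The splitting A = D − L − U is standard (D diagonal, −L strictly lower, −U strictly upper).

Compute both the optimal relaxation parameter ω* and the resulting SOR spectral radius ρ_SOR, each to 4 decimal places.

ω* = 1.9271, ρ_SOR = 0.9271

B_J for the 82×82 system has eigenvalues cos(kπ/83); ρ_J = cos(π/83) = 0.9993.
√(1 − cos²(π/83)) = sin(π/83) ≈ 0.03784.
ω* = 2/(1+0.03784) = 1.9271
ρ(B_{ω*}) = ω*−1 = 0.9271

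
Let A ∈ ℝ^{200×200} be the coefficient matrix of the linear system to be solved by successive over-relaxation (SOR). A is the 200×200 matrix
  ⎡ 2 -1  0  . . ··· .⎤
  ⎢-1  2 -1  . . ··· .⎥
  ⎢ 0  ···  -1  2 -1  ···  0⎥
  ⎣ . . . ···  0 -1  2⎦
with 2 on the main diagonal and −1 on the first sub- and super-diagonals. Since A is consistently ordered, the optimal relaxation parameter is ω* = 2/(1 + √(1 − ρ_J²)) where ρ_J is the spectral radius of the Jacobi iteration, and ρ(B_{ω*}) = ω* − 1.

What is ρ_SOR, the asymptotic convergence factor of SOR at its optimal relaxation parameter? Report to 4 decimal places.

[ρ_J] n=200: ρ(B_J) = cos(π/(n+1)) = cos(π/201) = 0.9999.
√(1−ρ_J²) simplifies to sin(π/201) = 0.01563.
Young: ω* = 2/(1+√(1−ρ_J²)) = 2/(1+0.01563) = 2/1.01563 = 1.9692.
ρ(B_{ω*}) = ω*−1 = 0.9692

ρ_SOR = 0.9692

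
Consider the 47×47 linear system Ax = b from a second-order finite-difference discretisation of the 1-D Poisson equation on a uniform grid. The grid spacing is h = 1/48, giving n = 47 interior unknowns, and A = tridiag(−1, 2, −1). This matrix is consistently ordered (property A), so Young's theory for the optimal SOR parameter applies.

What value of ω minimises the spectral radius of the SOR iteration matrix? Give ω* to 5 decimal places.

ω* = 1.87722

B_J for the 47×47 system has eigenvalues cos(kπ/48); ρ_J = cos(π/48) = 0.99786.
√(1−ρ_J²) = |sin(π/48)| = 0.065403
Young: ω* = 2/(1+√(1−ρ_J²)) = 2/(1+0.065403) = 2/1.065403 = 1.87722.
ρ_SOR = ω* − 1 = 1.87722 − 1 = 0.87722.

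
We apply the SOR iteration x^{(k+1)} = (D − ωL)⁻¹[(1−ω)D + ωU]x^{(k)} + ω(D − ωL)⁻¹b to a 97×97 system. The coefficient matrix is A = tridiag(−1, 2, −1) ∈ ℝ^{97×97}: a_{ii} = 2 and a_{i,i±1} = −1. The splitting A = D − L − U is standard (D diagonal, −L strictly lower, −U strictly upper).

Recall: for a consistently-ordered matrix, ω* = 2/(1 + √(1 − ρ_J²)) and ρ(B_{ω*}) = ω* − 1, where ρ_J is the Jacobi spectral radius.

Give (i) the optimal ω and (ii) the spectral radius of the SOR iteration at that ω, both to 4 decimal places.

spectrum of D⁻¹(L+U) = {cos(kπ/98) : 1≤k≤97}; ρ_J = cos(π/98) = 0.9995.
1 − cos²(π/98) = sin²(π/98) ⇒ √(1−ρ_J²) = sin(π/98) = 0.03205.
So ω* = 2/1.03205 = 1.9379 (Young).
and ρ(B_{ω*}) = 1.9379 − 1 = 0.9379.

ω* = 1.9379, ρ_SOR = 0.9379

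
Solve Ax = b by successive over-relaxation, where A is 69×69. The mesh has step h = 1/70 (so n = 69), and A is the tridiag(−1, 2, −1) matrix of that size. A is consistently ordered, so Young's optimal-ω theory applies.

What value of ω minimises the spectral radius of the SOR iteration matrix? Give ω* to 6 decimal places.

ω* = 1.914123

With n=69, ρ(Jacobi) = cos(π/70) = 0.998993.
√(1−ρ_J²) = |sin(π/70)| = 0.0448648
ω* = 2/(1 + 0.0448648) = 2/1.0448648 = 1.914123.
Hence ρ(B_{ω*}) = 1.914123 − 1 = 0.914123.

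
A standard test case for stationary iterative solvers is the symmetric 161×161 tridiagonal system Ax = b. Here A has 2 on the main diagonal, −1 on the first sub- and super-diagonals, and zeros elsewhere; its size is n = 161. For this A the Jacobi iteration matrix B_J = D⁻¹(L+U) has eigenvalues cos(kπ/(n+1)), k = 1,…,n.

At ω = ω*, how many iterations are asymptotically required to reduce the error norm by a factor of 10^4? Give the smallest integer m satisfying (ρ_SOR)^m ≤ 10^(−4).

m = 238

n=161: λ(B_J) = 1 − λ(A)/2 = cos(kπ/162); k=1 gives ρ_J = 0.9998120.
√(1 − cos²(π/162)) = sin(π/162) ≈ 0.0193913.
ω* = 2/(1 + 0.0193913) = 2/1.0193913 = 1.9619551.
and ρ(B_{ω*}) = 1.9619551 − 1 = 0.9619551.
Need (0.9619551)^m ≤ 10^(−4): m ≥ 4·ln10/|ln 0.9619551| = 9.21034/0.0387875 = 237.456 ⇒ m = 238.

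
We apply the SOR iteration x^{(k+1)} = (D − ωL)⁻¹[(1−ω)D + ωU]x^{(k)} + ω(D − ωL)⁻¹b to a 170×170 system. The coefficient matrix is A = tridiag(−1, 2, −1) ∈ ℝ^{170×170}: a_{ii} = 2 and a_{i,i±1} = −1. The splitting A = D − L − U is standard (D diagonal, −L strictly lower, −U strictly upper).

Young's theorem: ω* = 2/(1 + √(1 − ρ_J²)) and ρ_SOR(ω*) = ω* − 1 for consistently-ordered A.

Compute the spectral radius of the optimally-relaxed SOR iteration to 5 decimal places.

B_J for the 170×170 system has eigenvalues cos(kπ/171); ρ_J = cos(π/171) = 0.99983.
√(1−ρ_J²) simplifies to sin(π/171) = 0.018371.
[ω*] 2 ÷ (1 + 0.018371) = 2 ÷ 1.018371 = 1.96392.
ρ(B_{ω*}) = ω*−1 = 0.96392

ρ_SOR = 0.96392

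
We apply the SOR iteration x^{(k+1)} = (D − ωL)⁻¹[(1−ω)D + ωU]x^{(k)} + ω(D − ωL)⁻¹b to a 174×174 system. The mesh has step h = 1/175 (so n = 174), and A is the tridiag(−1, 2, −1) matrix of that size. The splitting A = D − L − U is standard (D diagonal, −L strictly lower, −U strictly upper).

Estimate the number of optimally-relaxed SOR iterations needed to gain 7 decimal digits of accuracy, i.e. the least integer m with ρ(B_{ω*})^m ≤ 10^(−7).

spectrum of D⁻¹(L+U) = {cos(kπ/175) : 1≤k≤174}; ρ_J = cos(π/175) = 0.9998389.
root = sin(π/175) = 0.0179510  (since 1−cos² = sin²).
ω* = 2/(1 + 0.0179510) = 2/1.0179510 = 1.9647311.
ρ(B_{ω*}) = ω*−1 = 0.9647311
7·ln10 = 16.1181; −ln(0.9647311) = 0.0359059; m = ⌈16.1181/0.0359059⌉ = ⌈448.898⌉ = 449.

m = 449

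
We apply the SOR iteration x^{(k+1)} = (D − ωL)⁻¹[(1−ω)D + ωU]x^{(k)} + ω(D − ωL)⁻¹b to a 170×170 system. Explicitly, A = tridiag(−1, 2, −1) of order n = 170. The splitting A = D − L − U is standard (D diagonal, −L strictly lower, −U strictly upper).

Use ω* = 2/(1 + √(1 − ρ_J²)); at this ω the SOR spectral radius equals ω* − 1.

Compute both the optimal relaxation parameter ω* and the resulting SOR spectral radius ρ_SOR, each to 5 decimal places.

ω* = 1.96392, ρ_SOR = 0.96392

ρ_J = max_k |cos(kπ/171)| = cos(π/171) = 0.99983
√(1 − cos²(π/171)) = sin(π/171) ≈ 0.018371.
ω* = 2 / (1 + 0.018371) = 2 / 1.018371 ≈ 1.96392.
Hence ρ(B_{ω*}) = 1.96392 − 1 = 0.96392.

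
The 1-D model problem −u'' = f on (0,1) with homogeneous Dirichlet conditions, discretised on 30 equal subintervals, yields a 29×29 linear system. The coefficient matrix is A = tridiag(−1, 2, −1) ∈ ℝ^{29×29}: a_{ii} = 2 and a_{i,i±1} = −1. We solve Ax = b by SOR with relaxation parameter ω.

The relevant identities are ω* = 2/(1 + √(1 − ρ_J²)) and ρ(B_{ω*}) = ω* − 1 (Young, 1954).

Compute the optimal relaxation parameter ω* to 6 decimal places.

ω* = 1.810727

B_J for the 29×29 system has eigenvalues cos(kπ/30); ρ_J = cos(π/30) = 0.994522.
√(1−ρ_J²) = |sin(π/30)| = 0.1045285
Young: ω* = 2/(1+√(1−ρ_J²)) = 2/(1+0.1045285) = 2/1.1045285 = 1.810727.
Hence ρ(B_{ω*}) = 1.810727 − 1 = 0.810727.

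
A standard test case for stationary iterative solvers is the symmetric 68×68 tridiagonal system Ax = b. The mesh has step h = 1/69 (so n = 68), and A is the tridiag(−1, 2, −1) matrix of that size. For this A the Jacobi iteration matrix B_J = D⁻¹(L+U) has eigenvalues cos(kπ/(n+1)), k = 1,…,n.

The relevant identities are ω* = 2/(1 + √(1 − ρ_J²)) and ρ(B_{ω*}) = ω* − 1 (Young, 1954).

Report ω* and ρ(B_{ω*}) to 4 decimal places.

ω* = 1.9129, ρ_SOR = 0.9129

With n=68, ρ(Jacobi) = cos(π/69) = 0.9990.
root = sin(π/69) = 0.04551  (since 1−cos² = sin²).
ω* = 2/(1+0.04551) = 1.9129
Hence ρ(B_{ω*}) = 1.9129 − 1 = 0.9129.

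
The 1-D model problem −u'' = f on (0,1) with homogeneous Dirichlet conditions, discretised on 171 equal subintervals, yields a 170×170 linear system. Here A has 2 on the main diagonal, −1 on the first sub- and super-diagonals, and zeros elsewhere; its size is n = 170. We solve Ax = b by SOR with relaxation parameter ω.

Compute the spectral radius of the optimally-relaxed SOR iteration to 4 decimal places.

ρ_SOR = 0.9639

B_J for the 170×170 system has eigenvalues cos(kπ/171); ρ_J = cos(π/171) = 0.9998.
√(1−ρ_J²) = |sin(π/171)| = 0.01837
ω* = 2/(1+0.01837) = 1.9639
Hence ρ(B_{ω*}) = 1.9639 − 1 = 0.9639.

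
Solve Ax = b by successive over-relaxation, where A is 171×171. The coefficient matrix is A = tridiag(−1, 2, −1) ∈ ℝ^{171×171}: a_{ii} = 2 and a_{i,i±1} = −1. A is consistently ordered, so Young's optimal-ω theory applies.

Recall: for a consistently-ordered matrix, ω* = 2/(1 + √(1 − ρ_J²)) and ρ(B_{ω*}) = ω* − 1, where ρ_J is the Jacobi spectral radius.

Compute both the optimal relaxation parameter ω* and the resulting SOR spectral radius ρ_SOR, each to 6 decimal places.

ρ_J = max_k |cos(kπ/172)| = cos(π/172) = 0.999833
1 − cos²(π/172) = sin²(π/172) ⇒ √(1−ρ_J²) = sin(π/172) = 0.0182641.
So ω* = 2/1.0182641 = 1.964127 (Young).
ρ(B_{ω*}) = ω*−1 = 0.964127

ω* = 1.964127, ρ_SOR = 0.964127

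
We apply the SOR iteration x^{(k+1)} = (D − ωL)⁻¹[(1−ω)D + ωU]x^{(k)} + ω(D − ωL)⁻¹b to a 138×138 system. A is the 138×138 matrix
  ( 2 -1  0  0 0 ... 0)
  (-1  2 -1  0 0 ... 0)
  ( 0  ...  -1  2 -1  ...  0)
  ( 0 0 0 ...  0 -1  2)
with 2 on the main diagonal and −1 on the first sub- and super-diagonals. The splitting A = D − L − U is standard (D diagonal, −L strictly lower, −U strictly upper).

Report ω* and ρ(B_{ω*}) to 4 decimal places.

ω* = 1.9558, ρ_SOR = 0.9558

spectrum of D⁻¹(L+U) = {cos(kπ/139) : 1≤k≤138}; ρ_J = cos(π/139) = 0.9997.
1 − cos²(π/139) = sin²(π/139) ⇒ √(1−ρ_J²) = sin(π/139) = 0.02260.
ω* = 2/(1+0.02260) = 1.9558
ρ(B_{ω*}) = ω*−1 = 0.9558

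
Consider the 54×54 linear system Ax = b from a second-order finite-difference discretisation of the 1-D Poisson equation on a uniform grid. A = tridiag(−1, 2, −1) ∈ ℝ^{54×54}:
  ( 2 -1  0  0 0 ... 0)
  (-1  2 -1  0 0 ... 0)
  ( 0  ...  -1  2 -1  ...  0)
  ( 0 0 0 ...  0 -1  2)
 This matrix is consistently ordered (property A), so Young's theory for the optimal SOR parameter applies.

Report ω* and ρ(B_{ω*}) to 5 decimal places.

ω* = 1.89199, ρ_SOR = 0.89199

ρ_J = max_k |cos(kπ/55)| = cos(π/55) = 0.99837
√(1−ρ_J²) simplifies to sin(π/55) = 0.057089.
ω* = 2/(1+0.057089) = 1.89199
ρ_SOR = ω* − 1 ≈ 0.89199.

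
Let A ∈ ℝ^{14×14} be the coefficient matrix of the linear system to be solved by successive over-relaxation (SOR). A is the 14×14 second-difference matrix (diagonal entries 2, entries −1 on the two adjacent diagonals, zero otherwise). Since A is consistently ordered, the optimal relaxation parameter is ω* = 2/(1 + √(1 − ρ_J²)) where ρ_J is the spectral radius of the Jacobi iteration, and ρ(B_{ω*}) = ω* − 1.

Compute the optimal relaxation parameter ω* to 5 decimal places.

[ρ_J] n=14: ρ(B_J) = cos(π/(n+1)) = cos(π/15) = 0.97815.
√(1−ρ_J²) simplifies to sin(π/15) = 0.207912.
Then 2/(1+√(1−ρ_J²)) = 2/(1+0.207912); ω* = 2/1.207912 = 1.65575.
Hence ρ(B_{ω*}) = 1.65575 − 1 = 0.65575.

ω* = 1.65575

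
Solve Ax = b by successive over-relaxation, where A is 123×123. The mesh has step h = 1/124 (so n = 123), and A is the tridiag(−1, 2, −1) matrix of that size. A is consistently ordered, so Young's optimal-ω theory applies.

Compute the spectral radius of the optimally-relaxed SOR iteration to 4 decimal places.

B_J for the 123×123 system has eigenvalues cos(kπ/124); ρ_J = cos(π/124) = 0.9997.
√(1−ρ_J²) simplifies to sin(π/124) = 0.02533.
[ω*] 2 ÷ (1 + 0.02533) = 2 ÷ 1.02533 = 1.9506.
Hence ρ(B_{ω*}) = 1.9506 − 1 = 0.9506.

ρ_SOR = 0.9506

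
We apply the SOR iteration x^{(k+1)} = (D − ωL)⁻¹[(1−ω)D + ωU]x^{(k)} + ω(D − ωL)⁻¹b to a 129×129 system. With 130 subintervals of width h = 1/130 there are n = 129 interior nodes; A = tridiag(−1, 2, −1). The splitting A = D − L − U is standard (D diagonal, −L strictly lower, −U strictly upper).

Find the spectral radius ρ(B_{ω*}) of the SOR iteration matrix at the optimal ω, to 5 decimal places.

spectrum of D⁻¹(L+U) = {cos(kπ/130) : 1≤k≤129}; ρ_J = cos(π/130) = 0.99971.
√(1 − cos²(π/130)) = sin(π/130) ≈ 0.024164.
Then 2/(1+√(1−ρ_J²)) = 2/(1+0.024164); ω* = 2/1.024164 = 1.95281.
and ρ(B_{ω*}) = 1.95281 − 1 = 0.95281.

ρ_SOR = 0.95281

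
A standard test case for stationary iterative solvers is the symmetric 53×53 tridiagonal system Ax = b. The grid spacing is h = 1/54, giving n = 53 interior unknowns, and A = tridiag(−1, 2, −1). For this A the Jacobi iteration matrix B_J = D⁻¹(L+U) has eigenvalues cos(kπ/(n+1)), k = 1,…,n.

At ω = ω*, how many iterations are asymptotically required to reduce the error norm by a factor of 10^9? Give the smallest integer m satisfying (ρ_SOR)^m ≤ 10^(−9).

spectrum of D⁻¹(L+U) = {cos(kπ/54) : 1≤k≤53}; ρ_J = cos(π/54) = 0.9983082.
√(1−ρ_J²) = |sin(π/54)| = 0.0581448
[ω*] 2 ÷ (1 + 0.0581448) = 2 ÷ 1.0581448 = 1.8901005.
Hence ρ(B_{ω*}) = 1.8901005 − 1 = 0.8901005.
m ≥ 9·ln10 / (−ln 0.8901005) = 178.003; smallest integer m = 179.

m = 179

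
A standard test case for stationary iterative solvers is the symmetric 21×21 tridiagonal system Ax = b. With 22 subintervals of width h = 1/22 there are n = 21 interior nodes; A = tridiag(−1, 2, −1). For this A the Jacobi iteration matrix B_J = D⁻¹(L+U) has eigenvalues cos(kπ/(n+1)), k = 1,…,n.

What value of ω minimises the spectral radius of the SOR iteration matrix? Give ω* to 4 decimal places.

B_J for the 21×21 system has eigenvalues cos(kπ/22); ρ_J = cos(π/22) = 0.9898.
√(1−ρ_J²) = |sin(π/22)| = 0.14231
So ω* = 2/1.14231 = 1.7508 (Young).
and ρ(B_{ω*}) = 1.7508 − 1 = 0.7508.

ω* = 1.7508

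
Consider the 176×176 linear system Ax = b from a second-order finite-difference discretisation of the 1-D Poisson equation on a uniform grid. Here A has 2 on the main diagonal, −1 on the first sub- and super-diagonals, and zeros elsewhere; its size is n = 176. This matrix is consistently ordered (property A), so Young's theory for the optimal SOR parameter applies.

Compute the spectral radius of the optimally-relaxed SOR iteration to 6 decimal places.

ρ_SOR = 0.965123

With n=176, ρ(Jacobi) = cos(π/177) = 0.999842.
√(1 − cos²(π/177)) = sin(π/177) ≈ 0.0177482.
Young: ω* = 2/(1+√(1−ρ_J²)) = 2/(1+0.0177482) = 2/1.0177482 = 1.965123.
ρ(B_{ω*}) = ω*−1 = 0.965123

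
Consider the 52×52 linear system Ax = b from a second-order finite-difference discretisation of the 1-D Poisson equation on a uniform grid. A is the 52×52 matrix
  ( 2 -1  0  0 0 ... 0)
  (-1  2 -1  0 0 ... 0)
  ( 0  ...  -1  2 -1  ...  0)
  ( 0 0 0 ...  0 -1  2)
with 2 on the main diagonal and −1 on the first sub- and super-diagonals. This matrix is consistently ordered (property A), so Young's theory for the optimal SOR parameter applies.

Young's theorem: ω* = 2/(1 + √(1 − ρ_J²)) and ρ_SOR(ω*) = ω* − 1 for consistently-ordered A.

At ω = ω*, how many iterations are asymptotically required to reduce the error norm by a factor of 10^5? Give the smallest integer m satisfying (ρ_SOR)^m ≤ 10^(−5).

m = 98

[ρ_J] n=52: ρ(B_J) = cos(π/(n+1)) = cos(π/53) = 0.9982437.
√(1−ρ_J²) simplifies to sin(π/53) = 0.0592406.
ω* = 2 / (1 + 0.0592406) = 2 / 1.0592406 ≈ 1.8881451.
ρ(B_{ω*}) = ω*−1 = 0.8881451
m ≥ 5·ln10 / (−ln 0.8881451) = 97.057; smallest integer m = 98.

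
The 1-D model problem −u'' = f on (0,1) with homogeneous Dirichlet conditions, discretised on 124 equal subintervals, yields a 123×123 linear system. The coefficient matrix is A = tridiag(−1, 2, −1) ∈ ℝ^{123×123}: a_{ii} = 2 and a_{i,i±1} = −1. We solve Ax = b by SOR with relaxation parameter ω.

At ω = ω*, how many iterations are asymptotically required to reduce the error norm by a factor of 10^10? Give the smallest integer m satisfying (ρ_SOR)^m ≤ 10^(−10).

spectrum of D⁻¹(L+U) = {cos(kπ/124) : 1≤k≤123}; ρ_J = cos(π/124) = 0.9996791.
1 − cos²(π/124) = sin²(π/124) ⇒ √(1−ρ_J²) = sin(π/124) = 0.0253327.
Young: ω* = 2/(1+√(1−ρ_J²)) = 2/(1+0.0253327) = 2/1.0253327 = 1.9505864.
and ρ(B_{ω*}) = 1.9505864 − 1 = 0.9505864.
ρ_SOR^m ≤ 10^(−10) ⇔ m ≥ 10·ln10/(−ln 0.9505864) = 23.0259/0.0506762 = 454.373; m = ⌈454.373⌉ = 455.

m = 455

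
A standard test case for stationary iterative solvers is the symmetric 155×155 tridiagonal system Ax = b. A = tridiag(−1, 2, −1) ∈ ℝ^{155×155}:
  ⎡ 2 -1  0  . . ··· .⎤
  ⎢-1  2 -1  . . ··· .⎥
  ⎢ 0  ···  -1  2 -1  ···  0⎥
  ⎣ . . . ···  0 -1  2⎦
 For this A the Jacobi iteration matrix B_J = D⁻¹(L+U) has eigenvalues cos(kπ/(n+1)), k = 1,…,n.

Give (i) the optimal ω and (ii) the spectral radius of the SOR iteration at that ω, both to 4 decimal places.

ω* = 1.9605, ρ_SOR = 0.9605

[ρ_J] n=155: ρ(B_J) = cos(π/(n+1)) = cos(π/156) = 0.9998.
1 − cos²(π/156) = sin²(π/156) ⇒ √(1−ρ_J²) = sin(π/156) = 0.02014.
ω* = 2/(1 + 0.02014) = 2/1.02014 = 1.9605.
ρ_SOR = ω* − 1 = 1.9605 − 1 = 0.9605.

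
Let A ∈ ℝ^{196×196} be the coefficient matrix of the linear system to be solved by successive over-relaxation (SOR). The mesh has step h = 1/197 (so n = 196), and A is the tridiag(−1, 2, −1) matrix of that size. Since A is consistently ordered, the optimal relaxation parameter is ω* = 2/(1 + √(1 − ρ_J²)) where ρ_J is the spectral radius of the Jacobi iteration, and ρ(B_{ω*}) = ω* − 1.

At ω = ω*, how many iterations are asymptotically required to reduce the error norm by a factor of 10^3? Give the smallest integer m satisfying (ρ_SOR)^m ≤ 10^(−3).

½·tridiag(1,0,1) at n=196: λ_k = cos(kπ/197); max |λ| at k=1 ⇒ ρ_J = cos(π/197) ≈ 0.9998728.
√(1 − cos²(π/197)) = sin(π/197) ≈ 0.0159465.
Then 2/(1+√(1−ρ_J²)) = 2/(1+0.0159465); ω* = 2/1.0159465 = 1.9686076.
At ω = 1.9686076 every |λ(B_ω)| = ω−1, so ρ_SOR = 0.9686076.
ρ_SOR^m ≤ 10^(−3) ⇔ m ≥ 3·ln10/(−ln 0.9686076) = 6.90776/0.0318957 = 216.573; m = ⌈216.573⌉ = 217.

m = 217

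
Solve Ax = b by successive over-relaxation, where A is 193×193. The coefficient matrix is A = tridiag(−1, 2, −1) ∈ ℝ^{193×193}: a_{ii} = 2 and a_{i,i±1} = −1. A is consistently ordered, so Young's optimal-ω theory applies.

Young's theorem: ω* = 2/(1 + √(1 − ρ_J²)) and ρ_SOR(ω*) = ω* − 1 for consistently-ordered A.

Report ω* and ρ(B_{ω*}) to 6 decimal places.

With n=193, ρ(Jacobi) = cos(π/194) = 0.999869.
√(1 − cos²(π/194)) = sin(π/194) ≈ 0.0161931.
ω* = 2/(1 + 0.0161931) = 2/1.0161931 = 1.968130.
and ρ(B_{ω*}) = 1.968130 − 1 = 0.968130.

ω* = 1.968130, ρ_SOR = 0.968130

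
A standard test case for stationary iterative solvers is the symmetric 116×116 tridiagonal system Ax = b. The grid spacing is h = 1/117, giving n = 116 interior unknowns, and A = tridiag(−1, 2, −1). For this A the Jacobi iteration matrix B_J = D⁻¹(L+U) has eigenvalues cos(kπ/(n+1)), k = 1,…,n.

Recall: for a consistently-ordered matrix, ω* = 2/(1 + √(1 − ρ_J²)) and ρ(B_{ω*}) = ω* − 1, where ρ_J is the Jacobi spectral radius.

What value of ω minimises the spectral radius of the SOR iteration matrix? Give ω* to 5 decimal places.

½·tridiag(1,0,1) at n=116: λ_k = cos(kπ/117); max |λ| at k=1 ⇒ ρ_J = cos(π/117) ≈ 0.99964.
√(1−ρ_J²) = |sin(π/117)| = 0.026848
[ω*] 2 ÷ (1 + 0.026848) = 2 ÷ 1.026848 = 1.94771.
Hence ρ(B_{ω*}) = 1.94771 − 1 = 0.94771.

ω* = 1.94771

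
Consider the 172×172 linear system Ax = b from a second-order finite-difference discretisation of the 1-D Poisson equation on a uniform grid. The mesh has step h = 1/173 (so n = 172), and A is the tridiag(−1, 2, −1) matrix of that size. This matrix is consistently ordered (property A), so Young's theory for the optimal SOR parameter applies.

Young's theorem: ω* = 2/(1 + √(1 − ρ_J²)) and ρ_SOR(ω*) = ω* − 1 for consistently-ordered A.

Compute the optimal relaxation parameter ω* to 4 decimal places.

ω* = 1.9643

With n=172, ρ(Jacobi) = cos(π/173) = 0.9998.
√(1−ρ_J²) = |sin(π/173)| = 0.01816
ω* = 2/(1 + 0.01816) = 2/1.01816 = 1.9643.
ρ_SOR = ω* − 1 = 1.9643 − 1 = 0.9643.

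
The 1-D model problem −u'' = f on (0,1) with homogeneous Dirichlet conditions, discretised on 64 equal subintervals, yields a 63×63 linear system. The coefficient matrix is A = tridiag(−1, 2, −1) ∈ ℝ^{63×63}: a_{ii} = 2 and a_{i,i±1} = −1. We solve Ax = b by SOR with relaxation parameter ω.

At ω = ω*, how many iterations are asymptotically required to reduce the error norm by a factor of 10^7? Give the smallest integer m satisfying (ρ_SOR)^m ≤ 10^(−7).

m = 165

ρ_J = max_k |cos(kπ/64)| = cos(π/64) = 0.9987955
1 − cos²(π/64) = sin²(π/64) ⇒ √(1−ρ_J²) = sin(π/64) = 0.0490677.
ω* = 2/(1 + 0.0490677) = 2/1.0490677 = 1.9064547.
Hence ρ(B_{ω*}) = 1.9064547 − 1 = 0.9064547.
For 7 digits: m = 7·ln10 / (−ln 0.9064547) = 16.1181/0.0982142 = 164.112; round up → m = 165.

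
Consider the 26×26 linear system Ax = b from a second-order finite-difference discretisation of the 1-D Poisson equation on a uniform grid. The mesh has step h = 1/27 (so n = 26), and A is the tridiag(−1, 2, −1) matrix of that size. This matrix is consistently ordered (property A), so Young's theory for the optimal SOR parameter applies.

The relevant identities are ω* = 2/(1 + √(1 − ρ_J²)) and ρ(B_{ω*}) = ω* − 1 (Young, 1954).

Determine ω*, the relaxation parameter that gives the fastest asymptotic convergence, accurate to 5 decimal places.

ω* = 1.79197

ρ_J = max_k |cos(kπ/27)| = cos(π/27) = 0.99324
√(1 − cos²(π/27)) = sin(π/27) ≈ 0.116093.
So ω* = 2/1.116093 = 1.79197 (Young).
ρ_SOR = ω* − 1 = 1.79197 − 1 = 0.79197.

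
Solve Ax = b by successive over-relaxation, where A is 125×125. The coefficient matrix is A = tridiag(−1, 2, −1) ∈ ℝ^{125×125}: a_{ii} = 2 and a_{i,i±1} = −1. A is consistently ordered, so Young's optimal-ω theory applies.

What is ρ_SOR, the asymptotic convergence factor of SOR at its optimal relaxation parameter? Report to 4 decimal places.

ρ_SOR = 0.9514

With n=125, ρ(Jacobi) = cos(π/126) = 0.9997.
1 − cos²(π/126) = sin²(π/126) ⇒ √(1−ρ_J²) = sin(π/126) = 0.02493.
Young: ω* = 2/(1+√(1−ρ_J²)) = 2/(1+0.02493) = 2/1.02493 = 1.9514.
[ρ_SOR] ω* − 1 = 0.9514.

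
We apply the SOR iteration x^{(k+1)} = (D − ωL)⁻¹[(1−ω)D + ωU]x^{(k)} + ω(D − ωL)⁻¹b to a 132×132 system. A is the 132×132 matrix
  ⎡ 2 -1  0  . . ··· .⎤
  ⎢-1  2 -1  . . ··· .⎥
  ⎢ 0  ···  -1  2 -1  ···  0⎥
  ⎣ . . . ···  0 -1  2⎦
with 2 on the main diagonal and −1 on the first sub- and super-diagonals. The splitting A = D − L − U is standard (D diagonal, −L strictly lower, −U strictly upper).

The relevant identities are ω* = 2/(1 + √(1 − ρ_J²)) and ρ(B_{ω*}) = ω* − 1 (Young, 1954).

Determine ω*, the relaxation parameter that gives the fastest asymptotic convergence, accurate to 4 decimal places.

With n=132, ρ(Jacobi) = cos(π/133) = 0.9997.
root = sin(π/133) = 0.02362  (since 1−cos² = sin²).
ω* = 2 / (1 + 0.02362) = 2 / 1.02362 ≈ 1.9539.
[ρ_SOR] ω* − 1 = 0.9539.

ω* = 1.9539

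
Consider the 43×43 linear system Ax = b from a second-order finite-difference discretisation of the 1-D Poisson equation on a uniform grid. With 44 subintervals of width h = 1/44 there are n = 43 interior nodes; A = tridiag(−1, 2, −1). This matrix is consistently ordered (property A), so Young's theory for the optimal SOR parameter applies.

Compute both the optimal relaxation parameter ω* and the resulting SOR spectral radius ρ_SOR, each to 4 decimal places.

ω* = 1.8668, ρ_SOR = 0.8668

ρ_J = max_k |cos(kπ/44)| = cos(π/44) = 0.9975
1 − cos²(π/44) = sin²(π/44) ⇒ √(1−ρ_J²) = sin(π/44) = 0.07134.
ω* = 2 / (1 + 0.07134) = 2 / 1.07134 ≈ 1.8668.
ρ_SOR = ω* − 1 = 1.8668 − 1 = 0.8668.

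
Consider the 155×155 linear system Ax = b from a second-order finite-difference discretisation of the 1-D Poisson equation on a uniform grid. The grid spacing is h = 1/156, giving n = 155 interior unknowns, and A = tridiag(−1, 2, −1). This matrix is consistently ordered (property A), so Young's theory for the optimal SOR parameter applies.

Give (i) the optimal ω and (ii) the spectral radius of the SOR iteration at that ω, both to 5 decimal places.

ω* = 1.96052, ρ_SOR = 0.96052

B_J for the 155×155 system has eigenvalues cos(kπ/156); ρ_J = cos(π/156) = 0.99980.
1 − cos²(π/156) = sin²(π/156) ⇒ √(1−ρ_J²) = sin(π/156) = 0.020137.
ω* = 2/(1+0.020137) = 1.96052
ρ(B_{ω*}) = ω*−1 = 0.96052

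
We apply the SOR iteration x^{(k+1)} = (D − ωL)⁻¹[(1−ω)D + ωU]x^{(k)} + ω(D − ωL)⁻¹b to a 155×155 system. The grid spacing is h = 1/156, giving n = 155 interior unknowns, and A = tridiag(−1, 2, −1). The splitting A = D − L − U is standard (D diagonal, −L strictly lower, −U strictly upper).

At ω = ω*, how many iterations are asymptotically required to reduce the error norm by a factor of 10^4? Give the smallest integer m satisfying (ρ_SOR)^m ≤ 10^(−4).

m = 229

ρ_J = max_k |cos(kπ/156)| = cos(π/156) = 0.9997972
root = sin(π/156) = 0.0201371  (since 1−cos² = sin²).
ω* = 2 / (1 + 0.0201371) = 2 / 1.0201371 ≈ 1.9605208.
Hence ρ(B_{ω*}) = 1.9605208 − 1 = 0.9605208.
(0.9605208)^m ≤ 10^{−4}  ⇒  m·ln(0.9605208) ≤ −4·ln10  ⇒  m ≥ 228.660  ⇒  m = 229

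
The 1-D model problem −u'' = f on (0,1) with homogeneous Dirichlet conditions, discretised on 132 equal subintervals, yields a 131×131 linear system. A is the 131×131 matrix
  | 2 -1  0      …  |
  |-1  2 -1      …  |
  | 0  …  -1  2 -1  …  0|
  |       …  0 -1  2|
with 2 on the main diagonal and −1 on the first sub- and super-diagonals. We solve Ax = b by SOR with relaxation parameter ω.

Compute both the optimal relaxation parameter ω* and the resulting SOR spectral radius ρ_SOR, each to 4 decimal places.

ρ_J = max_k |cos(kπ/132)| = cos(π/132) = 0.9997
√(1−ρ_J²) simplifies to sin(π/132) = 0.02380.
Then 2/(1+√(1−ρ_J²)) = 2/(1+0.02380); ω* = 2/1.02380 = 1.9535.
ρ_SOR = ω* − 1 = 1.9535 − 1 = 0.9535.

ω* = 1.9535, ρ_SOR = 0.9535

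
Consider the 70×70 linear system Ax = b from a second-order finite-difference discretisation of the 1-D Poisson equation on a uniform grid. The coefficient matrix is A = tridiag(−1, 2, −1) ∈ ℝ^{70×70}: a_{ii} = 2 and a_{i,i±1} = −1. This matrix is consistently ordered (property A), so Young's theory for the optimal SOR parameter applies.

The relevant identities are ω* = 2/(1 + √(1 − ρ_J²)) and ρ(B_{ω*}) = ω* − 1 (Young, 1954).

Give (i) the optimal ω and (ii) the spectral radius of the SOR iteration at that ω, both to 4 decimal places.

ω* = 1.9153, ρ_SOR = 0.9153

½·tridiag(1,0,1) at n=70: λ_k = cos(kπ/71); max |λ| at k=1 ⇒ ρ_J = cos(π/71) ≈ 0.9990.
√(1−ρ_J²) = |sin(π/71)| = 0.04423
ω* = 2 / (1 + 0.04423) = 2 / 1.04423 ≈ 1.9153.
At ω = 1.9153 every |λ(B_ω)| = ω−1, so ρ_SOR = 0.9153.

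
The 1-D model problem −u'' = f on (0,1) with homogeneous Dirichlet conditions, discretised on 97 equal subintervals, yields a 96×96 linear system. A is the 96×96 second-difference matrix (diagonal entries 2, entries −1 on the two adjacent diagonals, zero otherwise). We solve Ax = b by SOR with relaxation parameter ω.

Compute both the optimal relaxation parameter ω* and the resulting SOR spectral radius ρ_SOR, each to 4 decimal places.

ω* = 1.9373, ρ_SOR = 0.9373

B_J for the 96×96 system has eigenvalues cos(kπ/97); ρ_J = cos(π/97) = 0.9995.
√(1 − cos²(π/97)) = sin(π/97) ≈ 0.03238.
ω* = 2/(1 + 0.03238) = 2/1.03238 = 1.9373.
At ω = 1.9373 every |λ(B_ω)| = ω−1, so ρ_SOR = 0.9373.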